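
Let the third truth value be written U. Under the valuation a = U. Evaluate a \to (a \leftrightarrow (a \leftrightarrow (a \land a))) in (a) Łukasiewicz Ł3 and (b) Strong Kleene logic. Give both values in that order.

true; U

In Łukasiewicz Ł3: a \land a = U \land U = U
a \leftrightarrow (a \land a) = U \leftrightarrow U = true  [1 − |½−½|]
a \leftrightarrow (a \leftrightarrow (a \land a)) = U \leftrightarrow true = U
a \to (a \leftrightarrow (a \leftrightarrow (a \land a))) = U \to U = true
In Strong Kleene logic: a \land a = U \land U = U
a \leftrightarrow (a \land a) = U \leftrightarrow U = U
a \leftrightarrow (a \leftrightarrow (a \land a)) = U \leftrightarrow U = U
a \to (a \leftrightarrow (a \leftrightarrow (a \land a))) = U \to U = U  [\lnot U \lor U]
They differ because Łukasiewicz Ł3 and Strong Kleene logic treat U differently under implication.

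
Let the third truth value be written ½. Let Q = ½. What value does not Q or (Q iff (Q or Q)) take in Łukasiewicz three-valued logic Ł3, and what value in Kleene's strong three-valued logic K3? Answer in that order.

⊤; ½

In Łukasiewicz three-valued logic Ł3: not Q = not ½ = ½
Q or Q = ½ or ½ = ½
Q iff (Q or Q) = ½ iff ½ = ⊤  [1 − |½−½|]
not Q or (Q iff (Q or Q)) = ½ or ⊤ = ⊤
In Kleene's strong three-valued logic K3: not Q = not ½ = ½
Q or Q = ½ or ½ = ½
Q iff (Q or Q) = ½ iff ½ = ½
not Q or (Q iff (Q or Q)) = ½ or ½ = ½
They differ because Łukasiewicz three-valued logic Ł3 and Kleene's strong three-valued logic K3 treat ½ differently under implication.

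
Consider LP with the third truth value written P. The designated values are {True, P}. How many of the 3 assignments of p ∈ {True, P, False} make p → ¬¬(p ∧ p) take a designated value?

p=True: True ✓
p=P: P ✓
p=False: True ✓

3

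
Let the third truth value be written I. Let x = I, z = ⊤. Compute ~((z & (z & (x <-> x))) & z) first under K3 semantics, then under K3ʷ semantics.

In K3: x <-> x = I <-> I = I
z & (x <-> x) = ⊤ & I = I
z & (z & (x <-> x)) = ⊤ & I = I
(z & (z & (x <-> x))) & z = I & ⊤ = I
~((z & (z & (x <-> x))) & z) = ~I = I
In K3ʷ: x <-> x = I <-> I = I
z & (x <-> x) = ⊤ & I = I
z & (z & (x <-> x)) = ⊤ & I = I
(z & (z & (x <-> x))) & z = I & ⊤ = I
~((z & (z & (x <-> x))) & z) = ~I = I

I; I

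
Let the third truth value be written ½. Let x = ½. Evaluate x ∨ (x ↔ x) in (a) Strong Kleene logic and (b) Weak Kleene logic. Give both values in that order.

½; ½

In Strong Kleene logic: x ↔ x = ½ ↔ ½ = ½
x ∨ (x ↔ x) = ½ ∨ ½ = ½
In Weak Kleene logic: x ↔ x = ½ ↔ ½ = ½
x ∨ (x ↔ x) = ½ ∨ ½ = ½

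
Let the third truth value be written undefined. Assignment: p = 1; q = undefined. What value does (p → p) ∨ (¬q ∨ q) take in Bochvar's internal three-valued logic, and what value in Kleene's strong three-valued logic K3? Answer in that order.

undefined; 1

In Bochvar's internal three-valued logic: p → p = 1 → 1 = 1
¬q = ¬undefined = undefined
¬q ∨ q = undefined ∨ undefined = undefined
(p → p) ∨ (¬q ∨ q) = 1 ∨ undefined = undefined
In Kleene's strong three-valued logic K3: p → p = 1 → 1 = 1
¬q = ¬undefined = undefined
¬q ∨ q = undefined ∨ undefined = undefined
(p → p) ∨ (¬q ∨ q) = 1 ∨ undefined = 1
They differ because Bochvar's internal three-valued logic and Kleene's strong three-valued logic K3 treat undefined differently under the binary connectives.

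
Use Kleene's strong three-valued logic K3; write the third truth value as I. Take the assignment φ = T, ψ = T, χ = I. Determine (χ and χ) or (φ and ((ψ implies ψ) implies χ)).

I

χ and χ = I and I = I
ψ implies ψ = T implies T = T
(ψ implies ψ) implies χ = T implies I = I  [not T or I]
φ and ((ψ implies ψ) implies χ) = T and I = I
(χ and χ) or (φ and ((ψ implies ψ) implies χ)) = I or I = I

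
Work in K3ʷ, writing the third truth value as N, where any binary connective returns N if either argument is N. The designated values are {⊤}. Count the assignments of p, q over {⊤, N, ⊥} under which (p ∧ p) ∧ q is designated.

Designated under: (p=⊤, q=⊤).

1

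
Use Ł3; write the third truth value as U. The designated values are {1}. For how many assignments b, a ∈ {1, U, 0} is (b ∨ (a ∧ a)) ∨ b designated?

Of the 9 assignments, 5 give a value in {1}.

5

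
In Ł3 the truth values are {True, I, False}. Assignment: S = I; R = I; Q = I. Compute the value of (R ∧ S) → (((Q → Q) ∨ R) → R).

True

R ∧ S = I ∧ I = I
Q → Q = I → I = True
(Q → Q) ∨ R = True ∨ I = True
((Q → Q) ∨ R) → R = True → I = I
(R ∧ S) → (((Q → Q) ∨ R) → R) = I → I = True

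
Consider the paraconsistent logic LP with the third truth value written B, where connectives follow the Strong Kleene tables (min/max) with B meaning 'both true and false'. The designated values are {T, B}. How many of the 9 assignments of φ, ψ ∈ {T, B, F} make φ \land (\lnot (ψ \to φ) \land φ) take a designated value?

2

Designated under: (φ=B, ψ=T); (φ=B, ψ=B).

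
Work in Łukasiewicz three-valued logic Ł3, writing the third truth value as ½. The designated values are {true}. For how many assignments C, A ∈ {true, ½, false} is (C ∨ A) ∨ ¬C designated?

7

Of the 9 assignments, 7 give a value in {true}.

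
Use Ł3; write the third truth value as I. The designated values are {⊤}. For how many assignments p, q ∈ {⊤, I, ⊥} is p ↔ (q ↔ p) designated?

Designated under: (p=⊤, q=⊤); (p=I, q=⊤); (p=I, q=⊥); (p=⊥, q=⊤).

4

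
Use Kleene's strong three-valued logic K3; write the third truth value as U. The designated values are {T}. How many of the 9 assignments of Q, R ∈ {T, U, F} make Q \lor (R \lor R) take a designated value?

Of the 9 assignments, 5 give a value in {T}.

5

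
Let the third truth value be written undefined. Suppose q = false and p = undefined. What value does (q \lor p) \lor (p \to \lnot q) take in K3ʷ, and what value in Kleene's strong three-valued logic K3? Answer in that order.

In K3ʷ: q \lor p = false \lor undefined = undefined
\lnot q = \lnot false = true
p \to \lnot q = undefined \to true = undefined
(q \lor p) \lor (p \to \lnot q) = undefined \lor undefined = undefined
In Kleene's strong three-valued logic K3: q \lor p = false \lor undefined = undefined
\lnot q = \lnot false = true
p \to \lnot q = undefined \to true = true  [\lnot undefined \lor true]
(q \lor p) \lor (p \to \lnot q) = undefined \lor true = true
They differ because K3ʷ and Kleene's strong three-valued logic K3 treat undefined differently under the binary connectives.

undefined; true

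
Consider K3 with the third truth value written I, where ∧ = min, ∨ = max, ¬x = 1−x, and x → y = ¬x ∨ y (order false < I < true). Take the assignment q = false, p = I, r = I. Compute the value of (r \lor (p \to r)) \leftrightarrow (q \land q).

p \to r = I \to I = I  [\lnot I \lor I]
r \lor (p \to r) = I \lor I = I
q \land q = false \land false = false
(r \lor (p \to r)) \leftrightarrow (q \land q) = I \leftrightarrow false = I

I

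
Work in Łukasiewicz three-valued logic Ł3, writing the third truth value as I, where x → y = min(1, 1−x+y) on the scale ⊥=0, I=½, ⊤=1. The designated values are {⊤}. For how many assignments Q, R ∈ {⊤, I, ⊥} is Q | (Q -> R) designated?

Of the 9 assignments, 8 give a value in {⊤}.

8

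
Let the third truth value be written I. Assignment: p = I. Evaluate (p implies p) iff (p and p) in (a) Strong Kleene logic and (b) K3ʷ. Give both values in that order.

In Strong Kleene logic: p implies p = I implies I = I  [not I or I]
p and p = I and I = I
(p implies p) iff (p and p) = I iff I = I
In K3ʷ: p implies p = I implies I = I  [any arg is the third value ⇒ result is the third value]
p and p = I and I = I
(p implies p) iff (p and p) = I iff I = I

I; I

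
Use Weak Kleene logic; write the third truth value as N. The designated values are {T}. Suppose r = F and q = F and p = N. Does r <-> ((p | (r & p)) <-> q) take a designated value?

No

r & p = F & N = N
p | (r & p) = N | N = N
(p | (r & p)) <-> q = N <-> F = N
r <-> ((p | (r & p)) <-> q) = F <-> N = N
N ∉ {T}.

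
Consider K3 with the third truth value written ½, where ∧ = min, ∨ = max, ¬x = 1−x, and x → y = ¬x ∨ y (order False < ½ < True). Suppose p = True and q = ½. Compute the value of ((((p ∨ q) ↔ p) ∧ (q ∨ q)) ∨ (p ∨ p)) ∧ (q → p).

True

p ∨ q = True ∨ ½ = True
(p ∨ q) ↔ p = True ↔ True = True
q ∨ q = ½ ∨ ½ = ½
((p ∨ q) ↔ p) ∧ (q ∨ q) = True ∧ ½ = ½
p ∨ p = True ∨ True = True
(((p ∨ q) ↔ p) ∧ (q ∨ q)) ∨ (p ∨ p) = ½ ∨ True = True
q → p = ½ → True = True  [¬½ ∨ True]
((((p ∨ q) ↔ p) ∧ (q ∨ q)) ∨ (p ∨ p)) ∧ (q → p) = True ∧ True = True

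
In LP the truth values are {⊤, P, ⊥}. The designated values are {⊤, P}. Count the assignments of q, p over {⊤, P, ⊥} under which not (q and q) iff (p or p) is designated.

Of the 9 assignments, 7 give a value in {⊤, P}.

7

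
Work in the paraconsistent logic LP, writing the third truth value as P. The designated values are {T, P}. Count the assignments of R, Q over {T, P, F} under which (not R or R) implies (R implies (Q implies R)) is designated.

Of the 9 assignments, 9 give a value in {T, P}.

9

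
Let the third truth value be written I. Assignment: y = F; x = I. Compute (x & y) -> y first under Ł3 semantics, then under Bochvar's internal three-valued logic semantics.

T; I

In Ł3: x & y = I & F = F
(x & y) -> y = F -> F = T
In Bochvar's internal three-valued logic: x & y = I & F = I
(x & y) -> y = I -> F = I  [any arg is the third value ⇒ result is the third value]
They differ because Ł3 and Bochvar's internal three-valued logic treat I differently under the binary connectives.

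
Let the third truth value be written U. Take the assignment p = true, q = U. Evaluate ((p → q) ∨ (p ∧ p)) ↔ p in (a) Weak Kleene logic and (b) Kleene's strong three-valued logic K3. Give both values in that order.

U; true

In Weak Kleene logic: p → q = true → U = U  [any arg is the third value ⇒ result is the third value]
p ∧ p = true ∧ true = true
(p → q) ∨ (p ∧ p) = U ∨ true = U
((p → q) ∨ (p ∧ p)) ↔ p = U ↔ true = U
In Kleene's strong three-valued logic K3: p → q = true → U = U  [¬true ∨ U]
p ∧ p = true ∧ true = true
(p → q) ∨ (p ∧ p) = U ∨ true = true
((p → q) ∨ (p ∧ p)) ↔ p = true ↔ true = true
They differ because Weak Kleene logic and Kleene's strong three-valued logic K3 treat U differently under the binary connectives.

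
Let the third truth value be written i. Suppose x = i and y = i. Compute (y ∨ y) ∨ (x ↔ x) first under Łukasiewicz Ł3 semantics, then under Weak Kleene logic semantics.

True; i

In Łukasiewicz Ł3: y ∨ y = i ∨ i = i
x ↔ x = i ↔ i = True
(y ∨ y) ∨ (x ↔ x) = i ∨ True = True
In Weak Kleene logic: y ∨ y = i ∨ i = i
x ↔ x = i ↔ i = i
(y ∨ y) ∨ (x ↔ x) = i ∨ i = i
They differ because Łukasiewicz Ł3 and Weak Kleene logic treat i differently under the binary connectives.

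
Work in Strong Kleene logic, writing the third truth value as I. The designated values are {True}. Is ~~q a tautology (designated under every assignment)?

No

Countermodel: q=I gives I, which is not designated.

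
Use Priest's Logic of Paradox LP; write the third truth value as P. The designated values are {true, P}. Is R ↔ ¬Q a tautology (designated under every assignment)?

No

Countermodel: R=true, Q=true gives false, which is not designated.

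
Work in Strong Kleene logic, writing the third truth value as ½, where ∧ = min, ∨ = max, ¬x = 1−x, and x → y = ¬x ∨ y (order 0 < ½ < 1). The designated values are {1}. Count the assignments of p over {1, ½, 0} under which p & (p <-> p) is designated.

p=1: 1 ✓
p=½: ½ ·
p=0: 0 ·

1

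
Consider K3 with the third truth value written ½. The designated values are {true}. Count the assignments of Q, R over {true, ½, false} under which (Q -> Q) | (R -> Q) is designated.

7

Of the 9 assignments, 7 give a value in {true}.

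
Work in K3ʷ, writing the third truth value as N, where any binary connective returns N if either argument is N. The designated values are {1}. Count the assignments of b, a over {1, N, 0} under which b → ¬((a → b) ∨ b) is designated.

Designated under: (b=0, a=1); (b=0, a=0).

2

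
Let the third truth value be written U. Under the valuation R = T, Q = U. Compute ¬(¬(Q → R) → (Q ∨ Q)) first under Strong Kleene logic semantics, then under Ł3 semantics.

F; F

In Strong Kleene logic: Q → R = U → T = T
¬(Q → R) = ¬T = F
Q ∨ Q = U ∨ U = U
¬(Q → R) → (Q ∨ Q) = F → U = T
¬(¬(Q → R) → (Q ∨ Q)) = ¬T = F
In Ł3: Q → R = U → T = T  [min(1, 1−½+1)]
¬(Q → R) = ¬T = F
Q ∨ Q = U ∨ U = U
¬(Q → R) → (Q ∨ Q) = F → U = T
¬(¬(Q → R) → (Q ∨ Q)) = ¬T = F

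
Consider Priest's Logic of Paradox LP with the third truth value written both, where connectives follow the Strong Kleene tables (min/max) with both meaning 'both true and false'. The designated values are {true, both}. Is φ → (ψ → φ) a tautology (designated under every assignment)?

Every assignment of φ, ψ over {true, both, false} gives a value in {true, both}.
In particular, with φ=both, ψ=both: φ → (ψ → φ) = both.

Yes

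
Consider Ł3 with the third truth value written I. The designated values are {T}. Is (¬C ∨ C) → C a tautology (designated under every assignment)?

Countermodel: C=F gives F, which is not designated.

No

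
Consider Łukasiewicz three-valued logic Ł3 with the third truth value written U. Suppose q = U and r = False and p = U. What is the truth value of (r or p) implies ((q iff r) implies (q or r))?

True

r or p = False or U = U
q iff r = U iff False = U  [1 − |½−0|]
q or r = U or False = U
(q iff r) implies (q or r) = U implies U = True
(r or p) implies ((q iff r) implies (q or r)) = U implies True = True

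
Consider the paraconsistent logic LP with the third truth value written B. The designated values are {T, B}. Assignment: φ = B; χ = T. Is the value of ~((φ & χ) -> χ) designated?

φ & χ = B & T = B
(φ & χ) -> χ = B -> T = T  [~B | T]
~((φ & χ) -> χ) = ~T = F
F ∉ {T, B}.

No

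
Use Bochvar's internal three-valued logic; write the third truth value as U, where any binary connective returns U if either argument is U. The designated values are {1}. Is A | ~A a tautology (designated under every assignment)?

No

Countermodel: A=U gives U, which is not designated.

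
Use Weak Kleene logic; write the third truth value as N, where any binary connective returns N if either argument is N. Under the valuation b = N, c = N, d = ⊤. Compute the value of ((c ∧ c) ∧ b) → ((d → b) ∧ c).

N

c ∧ c = N ∧ N = N
(c ∧ c) ∧ b = N ∧ N = N
d → b = ⊤ → N = N
(d → b) ∧ c = N ∧ N = N
((c ∧ c) ∧ b) → ((d → b) ∧ c) = N → N = N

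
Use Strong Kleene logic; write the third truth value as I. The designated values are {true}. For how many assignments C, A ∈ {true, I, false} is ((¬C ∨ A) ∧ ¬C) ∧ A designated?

1

Designated under: (C=false, A=true).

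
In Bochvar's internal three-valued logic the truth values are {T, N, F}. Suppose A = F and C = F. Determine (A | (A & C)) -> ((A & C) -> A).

T

A & C = F & F = F
A | (A & C) = F | F = F
A & C = F & F = F
(A & C) -> A = F -> F = T
(A | (A & C)) -> ((A & C) -> A) = F -> T = T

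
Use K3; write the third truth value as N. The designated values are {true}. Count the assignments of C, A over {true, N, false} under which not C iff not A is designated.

2

Designated under: (C=true, A=true); (C=false, A=false).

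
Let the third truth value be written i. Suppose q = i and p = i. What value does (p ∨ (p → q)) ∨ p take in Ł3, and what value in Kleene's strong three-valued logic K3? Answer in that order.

1; i

In Ł3: p → q = i → i = 1  [min(1, 1−½+½)]
p ∨ (p → q) = i ∨ 1 = 1
(p ∨ (p → q)) ∨ p = 1 ∨ i = 1
In Kleene's strong three-valued logic K3: p → q = i → i = i  [¬i ∨ i]
p ∨ (p → q) = i ∨ i = i
(p ∨ (p → q)) ∨ p = i ∨ i = i
They differ because Ł3 and Kleene's strong three-valued logic K3 treat i differently under implication.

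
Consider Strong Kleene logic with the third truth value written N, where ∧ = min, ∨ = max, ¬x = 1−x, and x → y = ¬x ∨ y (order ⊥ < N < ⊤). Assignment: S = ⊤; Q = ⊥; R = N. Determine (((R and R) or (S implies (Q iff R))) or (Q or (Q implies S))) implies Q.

⊥

R and R = N and N = N
Q iff R = ⊥ iff N = N
S implies (Q iff R) = ⊤ implies N = N  [not ⊤ or N]
(R and R) or (S implies (Q iff R)) = N or N = N
Q implies S = ⊥ implies ⊤ = ⊤
Q or (Q implies S) = ⊥ or ⊤ = ⊤
((R and R) or (S implies (Q iff R))) or (Q or (Q implies S)) = N or ⊤ = ⊤
(((R and R) or (S implies (Q iff R))) or (Q or (Q implies S))) implies Q = ⊤ implies ⊥ = ⊥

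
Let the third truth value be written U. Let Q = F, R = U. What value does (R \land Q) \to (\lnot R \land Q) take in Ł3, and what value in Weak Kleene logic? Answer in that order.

In Ł3: R \land Q = U \land F = F
\lnot R = \lnot U = U
\lnot R \land Q = U \land F = F
(R \land Q) \to (\lnot R \land Q) = F \to F = T
In Weak Kleene logic: R \land Q = U \land F = U
\lnot R = \lnot U = U
\lnot R \land Q = U \land F = U
(R \land Q) \to (\lnot R \land Q) = U \to U = U  [any arg is the third value ⇒ result is the third value]
They differ because Ł3 and Weak Kleene logic treat U differently under the binary connectives.

T; U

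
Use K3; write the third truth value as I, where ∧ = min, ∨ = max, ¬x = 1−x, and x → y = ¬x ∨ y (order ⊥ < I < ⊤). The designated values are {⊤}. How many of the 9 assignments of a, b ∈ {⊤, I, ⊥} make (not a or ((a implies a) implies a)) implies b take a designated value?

Designated under: (a=⊤, b=⊤); (a=I, b=⊤); (a=⊥, b=⊤).

3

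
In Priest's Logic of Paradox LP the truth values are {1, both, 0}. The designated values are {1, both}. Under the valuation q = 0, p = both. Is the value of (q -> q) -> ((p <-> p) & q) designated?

q -> q = 0 -> 0 = 1
p <-> p = both <-> both = both
(p <-> p) & q = both & 0 = 0
(q -> q) -> ((p <-> p) & q) = 1 -> 0 = 0
0 ∉ {1, both}.

No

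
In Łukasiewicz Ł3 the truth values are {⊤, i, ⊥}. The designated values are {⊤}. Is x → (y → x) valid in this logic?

Every assignment of x, y over {⊤, i, ⊥} gives a value in {⊤}.
In particular, with x=i, y=i: x → (y → x) = ⊤.

Yes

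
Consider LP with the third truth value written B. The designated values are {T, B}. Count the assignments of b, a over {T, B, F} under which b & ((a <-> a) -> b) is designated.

Of the 9 assignments, 6 give a value in {T, B}.

6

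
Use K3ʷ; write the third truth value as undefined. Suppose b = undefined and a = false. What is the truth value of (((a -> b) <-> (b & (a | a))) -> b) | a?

undefined

a -> b = false -> undefined = undefined  [any arg is the third value ⇒ result is the third value]
a | a = false | false = false
b & (a | a) = undefined & false = undefined
(a -> b) <-> (b & (a | a)) = undefined <-> undefined = undefined
((a -> b) <-> (b & (a | a))) -> b = undefined -> undefined = undefined
(((a -> b) <-> (b & (a | a))) -> b) | a = undefined | false = undefined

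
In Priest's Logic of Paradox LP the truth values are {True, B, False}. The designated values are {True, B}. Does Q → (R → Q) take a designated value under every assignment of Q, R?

Yes

Every assignment of Q, R over {True, B, False} gives a value in {True, B}.
In particular, with Q=B, R=B: Q → (R → Q) = B.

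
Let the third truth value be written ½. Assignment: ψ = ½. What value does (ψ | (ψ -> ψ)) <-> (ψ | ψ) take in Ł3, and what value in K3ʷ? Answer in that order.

In Ł3: ψ -> ψ = ½ -> ½ = true  [min(1, 1−½+½)]
ψ | (ψ -> ψ) = ½ | true = true
ψ | ψ = ½ | ½ = ½
(ψ | (ψ -> ψ)) <-> (ψ | ψ) = true <-> ½ = ½
In K3ʷ: ψ -> ψ = ½ -> ½ = ½  [any arg is the third value ⇒ result is the third value]
ψ | (ψ -> ψ) = ½ | ½ = ½
ψ | ψ = ½ | ½ = ½
(ψ | (ψ -> ψ)) <-> (ψ | ψ) = ½ <-> ½ = ½

½; ½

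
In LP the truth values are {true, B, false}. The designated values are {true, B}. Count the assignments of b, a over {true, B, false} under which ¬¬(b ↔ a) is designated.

Of the 9 assignments, 7 give a value in {true, B}.

7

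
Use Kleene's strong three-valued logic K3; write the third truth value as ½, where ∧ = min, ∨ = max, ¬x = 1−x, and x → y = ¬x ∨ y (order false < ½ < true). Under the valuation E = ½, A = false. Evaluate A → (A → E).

true

A → E = false → ½ = true  [¬false ∨ ½]
A → (A → E) = false → true = true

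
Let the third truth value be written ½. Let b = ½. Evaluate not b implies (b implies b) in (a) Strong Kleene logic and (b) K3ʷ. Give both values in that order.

In Strong Kleene logic: not b = not ½ = ½
b implies b = ½ implies ½ = ½  [not ½ or ½]
not b implies (b implies b) = ½ implies ½ = ½
In K3ʷ: not b = not ½ = ½
b implies b = ½ implies ½ = ½  [any arg is the third value ⇒ result is the third value]
not b implies (b implies b) = ½ implies ½ = ½

½; ½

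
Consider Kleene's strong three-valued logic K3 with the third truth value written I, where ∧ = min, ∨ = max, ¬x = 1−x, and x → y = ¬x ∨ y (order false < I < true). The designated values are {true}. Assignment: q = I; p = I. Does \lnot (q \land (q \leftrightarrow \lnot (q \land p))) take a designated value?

No

q \land p = I \land I = I
\lnot (q \land p) = \lnot I = I
q \leftrightarrow \lnot (q \land p) = I \leftrightarrow I = I
q \land (q \leftrightarrow \lnot (q \land p)) = I \land I = I
\lnot (q \land (q \leftrightarrow \lnot (q \land p))) = \lnot I = I
I ∉ {true}.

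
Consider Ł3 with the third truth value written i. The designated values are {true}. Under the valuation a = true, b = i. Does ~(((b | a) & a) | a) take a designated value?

b | a = i | true = true
(b | a) & a = true & true = true
((b | a) & a) | a = true | true = true
~(((b | a) & a) | a) = ~true = false
false ∉ {true}.

No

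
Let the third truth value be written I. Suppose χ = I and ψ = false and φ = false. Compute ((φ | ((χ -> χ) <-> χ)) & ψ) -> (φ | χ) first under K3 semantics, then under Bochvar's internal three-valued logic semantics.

true; I

In K3: χ -> χ = I -> I = I
(χ -> χ) <-> χ = I <-> I = I
φ | ((χ -> χ) <-> χ) = false | I = I
(φ | ((χ -> χ) <-> χ)) & ψ = I & false = false
φ | χ = false | I = I
((φ | ((χ -> χ) <-> χ)) & ψ) -> (φ | χ) = false -> I = true
In Bochvar's internal three-valued logic: χ -> χ = I -> I = I  [any arg is the third value ⇒ result is the third value]
(χ -> χ) <-> χ = I <-> I = I
φ | ((χ -> χ) <-> χ) = false | I = I
(φ | ((χ -> χ) <-> χ)) & ψ = I & false = I
φ | χ = false | I = I
((φ | ((χ -> χ) <-> χ)) & ψ) -> (φ | χ) = I -> I = I
They differ because K3 and Bochvar's internal three-valued logic treat I differently under the binary connectives.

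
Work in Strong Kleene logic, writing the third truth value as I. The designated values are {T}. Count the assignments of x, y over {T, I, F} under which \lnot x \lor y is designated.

5

Of the 9 assignments, 5 give a value in {T}.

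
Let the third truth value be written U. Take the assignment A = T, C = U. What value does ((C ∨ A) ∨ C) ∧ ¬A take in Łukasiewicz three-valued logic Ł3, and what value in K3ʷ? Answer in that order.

In Łukasiewicz three-valued logic Ł3: C ∨ A = U ∨ T = T
(C ∨ A) ∨ C = T ∨ U = T
¬A = ¬T = F
((C ∨ A) ∨ C) ∧ ¬A = T ∧ F = F
In K3ʷ: C ∨ A = U ∨ T = U
(C ∨ A) ∨ C = U ∨ U = U
¬A = ¬T = F
((C ∨ A) ∨ C) ∧ ¬A = U ∧ F = U
They differ because Łukasiewicz three-valued logic Ł3 and K3ʷ treat U differently under the binary connectives.

F; U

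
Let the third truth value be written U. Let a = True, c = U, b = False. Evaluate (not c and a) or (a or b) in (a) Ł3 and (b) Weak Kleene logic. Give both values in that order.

True; U

In Ł3: not c = not U = U
not c and a = U and True = U
a or b = True or False = True
(not c and a) or (a or b) = U or True = True
In Weak Kleene logic: not c = not U = U
not c and a = U and True = U
a or b = True or False = True
(not c and a) or (a or b) = U or True = U
They differ because Ł3 and Weak Kleene logic treat U differently under the binary connectives.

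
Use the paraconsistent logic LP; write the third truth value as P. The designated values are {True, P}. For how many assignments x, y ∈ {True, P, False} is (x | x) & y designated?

Designated under: (x=True, y=True); (x=True, y=P); (x=P, y=True); (x=P, y=P).

4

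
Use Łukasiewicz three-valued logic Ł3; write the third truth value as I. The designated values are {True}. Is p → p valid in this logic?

Yes

Every assignment of p over {True, I, False} gives a value in {True}.
In particular, with p=I: p → p = True.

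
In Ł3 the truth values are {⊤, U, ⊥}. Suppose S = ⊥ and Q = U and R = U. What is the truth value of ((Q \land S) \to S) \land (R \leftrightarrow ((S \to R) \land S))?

Q \land S = U \land ⊥ = ⊥
(Q \land S) \to S = ⊥ \to ⊥ = ⊤
S \to R = ⊥ \to U = ⊤  [min(1, 1−0+½)]
(S \to R) \land S = ⊤ \land ⊥ = ⊥
R \leftrightarrow ((S \to R) \land S) = U \leftrightarrow ⊥ = U
((Q \land S) \to S) \land (R \leftrightarrow ((S \to R) \land S)) = ⊤ \land U = U

U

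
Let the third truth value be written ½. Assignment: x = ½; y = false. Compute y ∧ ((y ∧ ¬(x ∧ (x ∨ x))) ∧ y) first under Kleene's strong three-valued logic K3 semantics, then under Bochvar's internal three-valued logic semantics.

false; ½

In Kleene's strong three-valued logic K3: x ∨ x = ½ ∨ ½ = ½
x ∧ (x ∨ x) = ½ ∧ ½ = ½
¬(x ∧ (x ∨ x)) = ¬½ = ½
y ∧ ¬(x ∧ (x ∨ x)) = false ∧ ½ = false
(y ∧ ¬(x ∧ (x ∨ x))) ∧ y = false ∧ false = false
y ∧ ((y ∧ ¬(x ∧ (x ∨ x))) ∧ y) = false ∧ false = false
In Bochvar's internal three-valued logic: x ∨ x = ½ ∨ ½ = ½
x ∧ (x ∨ x) = ½ ∧ ½ = ½
¬(x ∧ (x ∨ x)) = ¬½ = ½
y ∧ ¬(x ∧ (x ∨ x)) = false ∧ ½ = ½
(y ∧ ¬(x ∧ (x ∨ x))) ∧ y = ½ ∧ false = ½
y ∧ ((y ∧ ¬(x ∧ (x ∨ x))) ∧ y) = false ∧ ½ = ½
They differ because Kleene's strong three-valued logic K3 and Bochvar's internal three-valued logic treat ½ differently under the binary connectives.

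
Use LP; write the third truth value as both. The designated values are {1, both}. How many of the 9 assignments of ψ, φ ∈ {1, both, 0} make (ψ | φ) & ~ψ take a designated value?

5

Of the 9 assignments, 5 give a value in {1, both}.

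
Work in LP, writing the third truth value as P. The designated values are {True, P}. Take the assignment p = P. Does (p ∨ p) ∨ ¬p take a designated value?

p ∨ p = P ∨ P = P
¬p = ¬P = P
(p ∨ p) ∨ ¬p = P ∨ P = P
P ∈ {True, P}.

Yes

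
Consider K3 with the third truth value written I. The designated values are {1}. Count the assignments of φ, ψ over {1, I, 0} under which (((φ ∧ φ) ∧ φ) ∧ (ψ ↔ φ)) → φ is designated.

Of the 9 assignments, 6 give a value in {1}.

6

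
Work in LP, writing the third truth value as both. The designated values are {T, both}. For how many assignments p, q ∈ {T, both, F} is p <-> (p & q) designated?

Of the 9 assignments, 8 give a value in {T, both}.

8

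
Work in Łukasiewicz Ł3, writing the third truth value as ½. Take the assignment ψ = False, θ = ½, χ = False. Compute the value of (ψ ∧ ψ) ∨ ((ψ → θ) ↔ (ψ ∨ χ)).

False

ψ ∧ ψ = False ∧ False = False
ψ → θ = False → ½ = True  [min(1, 1−0+½)]
ψ ∨ χ = False ∨ False = False
(ψ → θ) ↔ (ψ ∨ χ) = True ↔ False = False
(ψ ∧ ψ) ∨ ((ψ → θ) ↔ (ψ ∨ χ)) = False ∨ False = False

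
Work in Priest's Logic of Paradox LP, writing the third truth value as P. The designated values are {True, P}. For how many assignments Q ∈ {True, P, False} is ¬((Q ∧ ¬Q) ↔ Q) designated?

Q=True: True ✓
Q=P: P ✓
Q=False: False ·

2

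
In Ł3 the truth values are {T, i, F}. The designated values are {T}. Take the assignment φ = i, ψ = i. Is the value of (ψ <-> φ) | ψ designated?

ψ <-> φ = i <-> i = T
(ψ <-> φ) | ψ = T | i = T
T ∈ {T}.

Yes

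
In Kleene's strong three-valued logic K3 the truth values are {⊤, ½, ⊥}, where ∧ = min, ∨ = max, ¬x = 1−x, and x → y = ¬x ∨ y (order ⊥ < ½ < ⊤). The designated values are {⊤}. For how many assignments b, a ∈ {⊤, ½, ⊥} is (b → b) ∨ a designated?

Of the 9 assignments, 7 give a value in {⊤}.

7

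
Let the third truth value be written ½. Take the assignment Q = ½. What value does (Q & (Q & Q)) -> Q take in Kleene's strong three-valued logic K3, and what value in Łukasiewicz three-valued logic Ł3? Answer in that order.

In Kleene's strong three-valued logic K3: Q & Q = ½ & ½ = ½
Q & (Q & Q) = ½ & ½ = ½
(Q & (Q & Q)) -> Q = ½ -> ½ = ½  [~½ | ½]
In Łukasiewicz three-valued logic Ł3: Q & Q = ½ & ½ = ½
Q & (Q & Q) = ½ & ½ = ½
(Q & (Q & Q)) -> Q = ½ -> ½ = True  [min(1, 1−½+½)]
They differ because Kleene's strong three-valued logic K3 and Łukasiewicz three-valued logic Ł3 treat ½ differently under implication.

½; True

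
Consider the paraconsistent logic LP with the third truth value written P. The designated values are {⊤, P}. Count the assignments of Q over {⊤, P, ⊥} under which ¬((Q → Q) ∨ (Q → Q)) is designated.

1

Q=⊤: ⊥ ·
Q=P: P ✓
Q=⊥: ⊥ ·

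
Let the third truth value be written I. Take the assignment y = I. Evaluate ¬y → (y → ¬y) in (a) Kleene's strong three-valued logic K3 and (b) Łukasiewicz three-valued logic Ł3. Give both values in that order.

I; ⊤

In Kleene's strong three-valued logic K3: ¬y = ¬I = I
¬y = ¬I = I
y → ¬y = I → I = I
¬y → (y → ¬y) = I → I = I
In Łukasiewicz three-valued logic Ł3: ¬y = ¬I = I
¬y = ¬I = I
y → ¬y = I → I = ⊤
¬y → (y → ¬y) = I → ⊤ = ⊤
They differ because Kleene's strong three-valued logic K3 and Łukasiewicz three-valued logic Ł3 treat I differently under implication.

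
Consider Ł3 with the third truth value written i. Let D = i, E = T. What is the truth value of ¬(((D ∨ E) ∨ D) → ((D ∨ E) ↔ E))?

D ∨ E = i ∨ T = T
(D ∨ E) ∨ D = T ∨ i = T
D ∨ E = i ∨ T = T
(D ∨ E) ↔ E = T ↔ T = T
((D ∨ E) ∨ D) → ((D ∨ E) ↔ E) = T → T = T
¬(((D ∨ E) ∨ D) → ((D ∨ E) ↔ E)) = ¬T = F

F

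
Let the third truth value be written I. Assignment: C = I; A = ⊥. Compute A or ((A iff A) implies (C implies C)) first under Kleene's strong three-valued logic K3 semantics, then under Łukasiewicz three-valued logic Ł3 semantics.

In Kleene's strong three-valued logic K3: A iff A = ⊥ iff ⊥ = ⊤
C implies C = I implies I = I  [not I or I]
(A iff A) implies (C implies C) = ⊤ implies I = I
A or ((A iff A) implies (C implies C)) = ⊥ or I = I
In Łukasiewicz three-valued logic Ł3: A iff A = ⊥ iff ⊥ = ⊤
C implies C = I implies I = ⊤
(A iff A) implies (C implies C) = ⊤ implies ⊤ = ⊤
A or ((A iff A) implies (C implies C)) = ⊥ or ⊤ = ⊤
They differ because Kleene's strong three-valued logic K3 and Łukasiewicz three-valued logic Ł3 treat I differently under implication.

I; ⊤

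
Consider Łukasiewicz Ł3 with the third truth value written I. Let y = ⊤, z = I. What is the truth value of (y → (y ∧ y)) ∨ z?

⊤

y ∧ y = ⊤ ∧ ⊤ = ⊤
y → (y ∧ y) = ⊤ → ⊤ = ⊤
(y → (y ∧ y)) ∨ z = ⊤ ∨ I = ⊤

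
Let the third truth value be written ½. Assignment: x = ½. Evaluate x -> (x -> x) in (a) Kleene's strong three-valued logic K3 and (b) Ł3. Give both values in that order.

½; ⊤

In Kleene's strong three-valued logic K3: x -> x = ½ -> ½ = ½  [~½ | ½]
x -> (x -> x) = ½ -> ½ = ½
In Ł3: x -> x = ½ -> ½ = ⊤
x -> (x -> x) = ½ -> ⊤ = ⊤
They differ because Kleene's strong three-valued logic K3 and Ł3 treat ½ differently under implication.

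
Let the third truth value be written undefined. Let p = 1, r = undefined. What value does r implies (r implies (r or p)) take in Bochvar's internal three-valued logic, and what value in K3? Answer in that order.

In Bochvar's internal three-valued logic: r or p = undefined or 1 = undefined
r implies (r or p) = undefined implies undefined = undefined
r implies (r implies (r or p)) = undefined implies undefined = undefined
In K3: r or p = undefined or 1 = 1
r implies (r or p) = undefined implies 1 = 1  [not undefined or 1]
r implies (r implies (r or p)) = undefined implies 1 = 1
They differ because Bochvar's internal three-valued logic and K3 treat undefined differently under the binary connectives.

undefined; 1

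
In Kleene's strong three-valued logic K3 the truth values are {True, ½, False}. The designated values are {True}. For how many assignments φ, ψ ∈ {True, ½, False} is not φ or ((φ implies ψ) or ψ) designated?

5

Of the 9 assignments, 5 give a value in {True}.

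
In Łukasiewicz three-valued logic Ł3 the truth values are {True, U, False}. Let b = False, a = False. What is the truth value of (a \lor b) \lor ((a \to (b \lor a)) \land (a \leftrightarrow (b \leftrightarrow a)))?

False

a \lor b = False \lor False = False
b \lor a = False \lor False = False
a \to (b \lor a) = False \to False = True
b \leftrightarrow a = False \leftrightarrow False = True
a \leftrightarrow (b \leftrightarrow a) = False \leftrightarrow True = False
(a \to (b \lor a)) \land (a \leftrightarrow (b \leftrightarrow a)) = True \land False = False
(a \lor b) \lor ((a \to (b \lor a)) \land (a \leftrightarrow (b \leftrightarrow a))) = False \lor False = False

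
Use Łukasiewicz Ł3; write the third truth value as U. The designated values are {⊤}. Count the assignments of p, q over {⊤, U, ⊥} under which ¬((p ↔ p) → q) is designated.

3

Designated under: (p=⊤, q=⊥); (p=U, q=⊥); (p=⊥, q=⊥).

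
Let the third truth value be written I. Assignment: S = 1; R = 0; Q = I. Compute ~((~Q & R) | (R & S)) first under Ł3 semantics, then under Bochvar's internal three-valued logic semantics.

1; I

In Ł3: ~Q = ~I = I
~Q & R = I & 0 = 0
R & S = 0 & 1 = 0
(~Q & R) | (R & S) = 0 | 0 = 0
~((~Q & R) | (R & S)) = ~0 = 1
In Bochvar's internal three-valued logic: ~Q = ~I = I
~Q & R = I & 0 = I
R & S = 0 & 1 = 0
(~Q & R) | (R & S) = I | 0 = I
~((~Q & R) | (R & S)) = ~I = I
They differ because Ł3 and Bochvar's internal three-valued logic treat I differently under the binary connectives.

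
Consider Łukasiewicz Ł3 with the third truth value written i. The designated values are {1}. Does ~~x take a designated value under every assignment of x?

Countermodel: x=i gives i, which is not designated.

No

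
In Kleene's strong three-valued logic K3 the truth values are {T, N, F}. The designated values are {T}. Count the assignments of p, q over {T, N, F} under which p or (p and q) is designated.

3

Designated under: (p=T, q=T); (p=T, q=N); (p=T, q=F).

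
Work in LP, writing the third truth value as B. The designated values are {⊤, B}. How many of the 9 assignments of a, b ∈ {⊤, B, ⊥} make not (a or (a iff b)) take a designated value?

Of the 9 assignments, 5 give a value in {⊤, B}.

5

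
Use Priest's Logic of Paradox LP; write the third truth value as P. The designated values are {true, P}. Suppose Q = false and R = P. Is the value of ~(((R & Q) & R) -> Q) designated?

R & Q = P & false = false
(R & Q) & R = false & P = false
((R & Q) & R) -> Q = false -> false = true
~(((R & Q) & R) -> Q) = ~true = false
false ∉ {true, P}.

No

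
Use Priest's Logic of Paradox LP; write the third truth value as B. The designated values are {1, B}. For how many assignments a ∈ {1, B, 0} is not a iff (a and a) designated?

1

a=1: 0 ·
a=B: B ✓
a=0: 0 ·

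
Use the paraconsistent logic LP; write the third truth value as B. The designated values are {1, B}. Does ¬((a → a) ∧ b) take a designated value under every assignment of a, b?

Countermodel: a=1, b=1 gives 0, which is not designated.

No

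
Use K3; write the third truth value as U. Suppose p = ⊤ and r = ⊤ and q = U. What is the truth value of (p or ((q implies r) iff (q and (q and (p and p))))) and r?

q implies r = U implies ⊤ = ⊤
p and p = ⊤ and ⊤ = ⊤
q and (p and p) = U and ⊤ = U
q and (q and (p and p)) = U and U = U
(q implies r) iff (q and (q and (p and p))) = ⊤ iff U = U
p or ((q implies r) iff (q and (q and (p and p)))) = ⊤ or U = ⊤
(p or ((q implies r) iff (q and (q and (p and p))))) and r = ⊤ and ⊤ = ⊤

⊤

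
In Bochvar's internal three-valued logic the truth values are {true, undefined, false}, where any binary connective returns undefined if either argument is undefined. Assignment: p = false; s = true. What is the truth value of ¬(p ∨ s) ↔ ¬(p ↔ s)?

p ∨ s = false ∨ true = true
¬(p ∨ s) = ¬true = false
p ↔ s = false ↔ true = false
¬(p ↔ s) = ¬false = true
¬(p ∨ s) ↔ ¬(p ↔ s) = false ↔ true = false

false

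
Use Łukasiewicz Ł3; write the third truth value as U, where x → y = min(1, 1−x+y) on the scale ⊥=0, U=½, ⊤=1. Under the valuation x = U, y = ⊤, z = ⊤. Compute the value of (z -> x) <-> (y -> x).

z -> x = ⊤ -> U = U  [min(1, 1−1+½)]
y -> x = ⊤ -> U = U
(z -> x) <-> (y -> x) = U <-> U = ⊤

⊤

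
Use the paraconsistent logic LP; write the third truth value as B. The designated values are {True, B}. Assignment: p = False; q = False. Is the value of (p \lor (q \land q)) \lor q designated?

No

q \land q = False \land False = False
p \lor (q \land q) = False \lor False = False
(p \lor (q \land q)) \lor q = False \lor False = False
False ∉ {True, B}.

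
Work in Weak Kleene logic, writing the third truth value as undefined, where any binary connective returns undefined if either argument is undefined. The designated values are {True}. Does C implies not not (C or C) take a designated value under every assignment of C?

No

Countermodel: C=undefined gives undefined, which is not designated.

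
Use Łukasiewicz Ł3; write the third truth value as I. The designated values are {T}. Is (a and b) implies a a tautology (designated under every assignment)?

Every assignment of a, b over {T, I, F} gives a value in {T}.
In particular, with a=I, b=I: (a and b) implies a = T.

Yes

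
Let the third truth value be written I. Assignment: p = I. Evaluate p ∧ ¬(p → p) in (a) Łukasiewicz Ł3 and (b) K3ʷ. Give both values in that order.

False; I

In Łukasiewicz Ł3: p → p = I → I = True
¬(p → p) = ¬True = False
p ∧ ¬(p → p) = I ∧ False = False
In K3ʷ: p → p = I → I = I
¬(p → p) = ¬I = I
p ∧ ¬(p → p) = I ∧ I = I
They differ because Łukasiewicz Ł3 and K3ʷ treat I differently under the binary connectives.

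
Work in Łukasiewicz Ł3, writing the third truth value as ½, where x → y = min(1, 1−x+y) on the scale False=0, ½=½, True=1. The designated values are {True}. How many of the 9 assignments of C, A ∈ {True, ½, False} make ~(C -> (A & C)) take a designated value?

Designated under: (C=True, A=False).

1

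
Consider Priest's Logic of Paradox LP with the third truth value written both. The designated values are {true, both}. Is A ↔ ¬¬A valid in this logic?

Yes

Every assignment of A over {true, both, false} gives a value in {true, both}.
In particular, with A=both: A ↔ ¬¬A = both.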